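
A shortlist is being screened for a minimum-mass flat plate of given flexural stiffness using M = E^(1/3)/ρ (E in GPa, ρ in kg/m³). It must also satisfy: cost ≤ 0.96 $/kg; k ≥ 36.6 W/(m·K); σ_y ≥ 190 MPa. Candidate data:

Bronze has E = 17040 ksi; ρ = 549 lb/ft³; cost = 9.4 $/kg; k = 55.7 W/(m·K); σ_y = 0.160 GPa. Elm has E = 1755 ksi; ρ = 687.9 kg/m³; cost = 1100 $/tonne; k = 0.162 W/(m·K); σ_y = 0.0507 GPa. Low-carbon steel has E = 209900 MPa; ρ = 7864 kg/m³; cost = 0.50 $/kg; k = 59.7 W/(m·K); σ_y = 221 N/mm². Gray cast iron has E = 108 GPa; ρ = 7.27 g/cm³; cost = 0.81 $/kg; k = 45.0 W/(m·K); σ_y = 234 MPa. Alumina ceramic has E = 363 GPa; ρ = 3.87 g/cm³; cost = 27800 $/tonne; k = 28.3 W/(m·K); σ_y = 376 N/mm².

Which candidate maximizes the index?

Screen on constraints: cost ≤ 0.96 $/kg; k ≥ 36.6 W/(m·K); σ_y ≥ 190 MPa. Survivors: low-carbon steel, gray cast iron.
Putting every candidate on a common basis:
  low-carbon steel: E = 209.9 GPa, ρ = 7864 kg/m³
  gray cast iron: E = 108.0 GPa, ρ = 7270 kg/m³
  low-carbon steel: M = 0.756×10⁻³
  gray cast iron: M = 0.655×10⁻³
Highest index: low-carbon steel.

low-carbon steel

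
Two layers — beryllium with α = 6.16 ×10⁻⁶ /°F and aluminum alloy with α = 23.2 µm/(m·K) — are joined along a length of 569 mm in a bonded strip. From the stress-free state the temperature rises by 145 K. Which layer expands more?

aluminum alloy

beryllium: α = 6.16×10⁻⁶/°F × 9/5 = 11.1×10⁻⁶/K.
α(beryllium) = 11.1×10⁻⁶/K vs α(aluminum alloy) = 23.2×10⁻⁶/K.
Higher α expands more for the same ΔT: aluminum alloy.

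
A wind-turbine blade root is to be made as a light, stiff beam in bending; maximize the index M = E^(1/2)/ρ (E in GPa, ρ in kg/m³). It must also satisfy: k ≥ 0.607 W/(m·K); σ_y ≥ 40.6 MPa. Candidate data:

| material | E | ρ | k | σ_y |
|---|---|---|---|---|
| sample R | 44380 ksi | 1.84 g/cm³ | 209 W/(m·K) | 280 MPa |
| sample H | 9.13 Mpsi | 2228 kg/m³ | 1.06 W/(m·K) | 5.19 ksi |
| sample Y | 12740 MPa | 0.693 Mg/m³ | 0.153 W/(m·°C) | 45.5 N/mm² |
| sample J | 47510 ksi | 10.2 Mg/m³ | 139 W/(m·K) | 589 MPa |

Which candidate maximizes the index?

Screen on constraints: k ≥ 0.607 W/(m·K); σ_y ≥ 40.6 MPa. Survivors: sample R, sample J.
After converting to SI:
  sample R: E = 306.0 GPa, ρ = 1840 kg/m³
  sample J: E = 327.6 GPa, ρ = 10200 kg/m³
  sample R: M = 9.51×10⁻³
  sample J: M = 1.77×10⁻³
Sample R ranks first.

sample R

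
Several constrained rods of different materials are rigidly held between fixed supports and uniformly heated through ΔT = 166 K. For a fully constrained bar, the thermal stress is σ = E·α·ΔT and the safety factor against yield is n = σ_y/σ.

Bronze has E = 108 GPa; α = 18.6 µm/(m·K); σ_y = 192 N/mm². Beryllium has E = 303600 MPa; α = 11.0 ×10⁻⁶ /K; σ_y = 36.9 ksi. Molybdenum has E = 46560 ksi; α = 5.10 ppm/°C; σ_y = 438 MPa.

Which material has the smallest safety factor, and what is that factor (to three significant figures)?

With everything in SI (GPa, ×10⁻⁶/K, MPa):
  bronze: E = 108.0, α = 18.6, σ_y = 192.0 → σ = 333 MPa, n = 0.576
  beryllium: E = 303.6, α = 11.0, σ_y = 254.4 → σ = 554 MPa, n = 0.459
  molybdenum: E = 321.0, α = 5.10, σ_y = 438.0 → σ = 272 MPa, n = 1.61
Smallest n: beryllium with n = 0.459.

beryllium, n = 0.459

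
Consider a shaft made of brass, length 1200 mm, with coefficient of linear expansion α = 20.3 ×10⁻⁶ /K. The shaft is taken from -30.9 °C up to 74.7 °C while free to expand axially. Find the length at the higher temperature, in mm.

ΔT = 74.7 − (-30.9) = 105.6 K.
ΔL = α·L₀·ΔT = 20.3×10⁻⁶ × 1200 mm × 105.6 K = 2.57 mm.
L = L₀ + ΔL = 1200 + 2.57 = 1202.6 mm.

1202.6 mm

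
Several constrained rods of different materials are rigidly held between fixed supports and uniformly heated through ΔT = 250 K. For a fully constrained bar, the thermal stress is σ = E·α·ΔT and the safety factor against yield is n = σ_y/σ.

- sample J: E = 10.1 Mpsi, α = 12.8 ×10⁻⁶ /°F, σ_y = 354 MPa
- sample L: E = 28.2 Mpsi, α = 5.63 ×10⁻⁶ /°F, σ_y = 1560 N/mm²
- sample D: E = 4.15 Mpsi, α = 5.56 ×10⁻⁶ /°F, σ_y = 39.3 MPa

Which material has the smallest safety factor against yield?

With everything in SI (GPa, ×10⁻⁶/K, MPa):
  sample J: E = 69.64, α = 23.0, σ_y = 354.0 → σ = 401 MPa, n = 0.883
  sample L: E = 194.4, α = 10.1, σ_y = 1560 → σ = 493 MPa, n = 3.17
  sample D: E = 28.61, α = 10.0, σ_y = 39.30 → σ = 71.6 MPa, n = 0.549
Sample D has the lowest safety factor, n = 0.549.

sample D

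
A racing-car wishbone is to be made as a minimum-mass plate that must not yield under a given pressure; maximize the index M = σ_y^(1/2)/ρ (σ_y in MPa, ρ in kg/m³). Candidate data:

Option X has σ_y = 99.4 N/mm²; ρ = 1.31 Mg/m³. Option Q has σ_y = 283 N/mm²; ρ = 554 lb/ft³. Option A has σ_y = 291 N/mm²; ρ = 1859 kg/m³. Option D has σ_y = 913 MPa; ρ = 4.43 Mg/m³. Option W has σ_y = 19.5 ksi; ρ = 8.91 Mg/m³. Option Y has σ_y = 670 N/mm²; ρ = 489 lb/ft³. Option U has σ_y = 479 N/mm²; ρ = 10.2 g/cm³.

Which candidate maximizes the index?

Putting every candidate on a common basis:
  option X: σ_y = 99.40 MPa, ρ = 1310 kg/m³
  option Q: σ_y = 283.0 MPa, ρ = 8874 kg/m³
  option A: σ_y = 291.0 MPa, ρ = 1859 kg/m³
  option D: σ_y = 913.0 MPa, ρ = 4430 kg/m³
  option W: σ_y = 134.4 MPa, ρ = 8910 kg/m³
  option Y: σ_y = 670.0 MPa, ρ = 7833 kg/m³
  option U: σ_y = 479.0 MPa, ρ = 10200 kg/m³
  option A: M = 9.18×10⁻³
  option X: M = 7.61×10⁻³
  option D: M = 6.82×10⁻³
  option Y: M = 3.30×10⁻³
  option U: M = 2.15×10⁻³
  option Q: M = 1.90×10⁻³
  option W: M = 1.30×10⁻³
Option A has the largest M.

option A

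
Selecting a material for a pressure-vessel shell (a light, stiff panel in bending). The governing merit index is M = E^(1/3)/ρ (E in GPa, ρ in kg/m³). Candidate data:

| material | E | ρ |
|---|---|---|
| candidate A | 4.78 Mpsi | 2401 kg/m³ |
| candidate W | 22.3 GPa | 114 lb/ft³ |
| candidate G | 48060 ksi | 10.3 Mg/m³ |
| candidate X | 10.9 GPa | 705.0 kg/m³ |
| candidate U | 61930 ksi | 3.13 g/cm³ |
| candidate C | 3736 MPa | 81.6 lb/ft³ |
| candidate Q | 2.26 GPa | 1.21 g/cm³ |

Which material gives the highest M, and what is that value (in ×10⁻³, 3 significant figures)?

candidate X, M = 3.14×10⁻³

Convert each candidate to consistent units, then evaluate M:
  candidate A: E = 32.96 GPa, ρ = 2401 kg/m³
  candidate W: E = 22.30 GPa, ρ = 1826 kg/m³
  candidate G: E = 331.4 GPa, ρ = 10300 kg/m³
  candidate X: E = 10.90 GPa, ρ = 705.0 kg/m³
  candidate U: E = 427.0 GPa, ρ = 3130 kg/m³
  candidate C: E = 3.736 GPa, ρ = 1307 kg/m³
  candidate Q: E = 2.260 GPa, ρ = 1210 kg/m³
  candidate X: M = 3.14×10⁻³
  candidate U: M = 2.41×10⁻³
  candidate W: M = 1.54×10⁻³
  candidate A: M = 1.34×10⁻³
  candidate C: M = 1.19×10⁻³
  candidate Q: M = 1.08×10⁻³
  candidate G: M = 0.672×10⁻³
Candidate X has the largest M.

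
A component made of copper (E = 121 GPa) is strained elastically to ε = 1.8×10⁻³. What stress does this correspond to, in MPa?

218 MPa

σ = E·ε = 121000 MPa × 1.8×10⁻³ = 218 MPa.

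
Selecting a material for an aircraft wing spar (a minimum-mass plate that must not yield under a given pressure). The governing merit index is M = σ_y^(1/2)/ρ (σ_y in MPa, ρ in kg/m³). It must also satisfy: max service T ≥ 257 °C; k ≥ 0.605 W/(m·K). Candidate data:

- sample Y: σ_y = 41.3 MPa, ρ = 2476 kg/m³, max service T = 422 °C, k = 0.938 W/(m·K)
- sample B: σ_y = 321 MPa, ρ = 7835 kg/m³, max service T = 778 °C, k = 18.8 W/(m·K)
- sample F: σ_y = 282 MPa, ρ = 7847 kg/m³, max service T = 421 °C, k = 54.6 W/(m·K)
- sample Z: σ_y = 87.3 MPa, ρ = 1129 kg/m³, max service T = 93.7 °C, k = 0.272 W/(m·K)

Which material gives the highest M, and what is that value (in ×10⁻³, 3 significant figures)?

sample Y, M = 2.60×10⁻³

Screen on constraints: max service T ≥ 257 °C; k ≥ 0.605 W/(m·K). Survivors: sample Y, sample B, sample F.
Per-candidate index values:
  sample Y: M = 2.60×10⁻³
  sample B: M = 2.29×10⁻³
  sample F: M = 2.14×10⁻³
The maximum is for sample Y.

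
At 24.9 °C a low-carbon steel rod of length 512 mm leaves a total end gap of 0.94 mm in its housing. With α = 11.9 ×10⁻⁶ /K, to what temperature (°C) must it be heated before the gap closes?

179 °C

α·L₀·ΔT = 0.94 mm ⇒ ΔT = 0.94 / (11.9×10⁻⁶ × 512.0) = 154.3 K.
T = 24.9 + 154.3 = 179.2 °C.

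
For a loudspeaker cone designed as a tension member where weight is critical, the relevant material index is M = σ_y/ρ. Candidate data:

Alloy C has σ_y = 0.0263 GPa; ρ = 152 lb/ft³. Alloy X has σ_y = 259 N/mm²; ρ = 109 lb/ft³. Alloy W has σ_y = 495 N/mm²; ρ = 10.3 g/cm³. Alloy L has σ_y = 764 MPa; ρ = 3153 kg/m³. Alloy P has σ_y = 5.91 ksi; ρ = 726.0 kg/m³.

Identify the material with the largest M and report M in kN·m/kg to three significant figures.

alloy L, M = 242 kN·m/kg

In SI units:
  alloy C: σ_y = 26.30 MPa, ρ = 2435 kg/m³
  alloy X: σ_y = 259.0 MPa, ρ = 1746 kg/m³
  alloy W: σ_y = 495.0 MPa, ρ = 10300 kg/m³
  alloy L: σ_y = 764.0 MPa, ρ = 3153 kg/m³
  alloy P: σ_y = 40.75 MPa, ρ = 726.0 kg/m³
  alloy L: M = 242 kN·m/kg
  alloy X: M = 148 kN·m/kg
  alloy P: M = 56.1 kN·m/kg
  alloy W: M = 48.1 kN·m/kg
  alloy C: M = 10.8 kN·m/kg
Highest index: alloy L.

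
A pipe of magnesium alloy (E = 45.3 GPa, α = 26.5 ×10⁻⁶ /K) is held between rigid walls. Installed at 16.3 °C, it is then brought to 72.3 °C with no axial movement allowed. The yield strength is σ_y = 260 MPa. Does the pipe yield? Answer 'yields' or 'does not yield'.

ΔT = 56.00 K. Constrained thermal stress σ = E·α·ΔT = 45.30×10³ MPa × 26.5×10⁻⁶ × 56.00 = 67.2 MPa (compressive).
Compare to σ_y = 260 MPa: σ < σ_y, so it does not yield.

does not yield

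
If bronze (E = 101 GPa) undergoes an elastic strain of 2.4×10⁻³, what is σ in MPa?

σ = E·ε = 101000 MPa × 2.4×10⁻³ = 242 MPa.

242 MPa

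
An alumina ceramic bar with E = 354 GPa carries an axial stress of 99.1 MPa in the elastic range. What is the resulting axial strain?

ε = σ/E = 99.1 / 354000 = 2.80×10⁻⁴.

2.80×10⁻⁴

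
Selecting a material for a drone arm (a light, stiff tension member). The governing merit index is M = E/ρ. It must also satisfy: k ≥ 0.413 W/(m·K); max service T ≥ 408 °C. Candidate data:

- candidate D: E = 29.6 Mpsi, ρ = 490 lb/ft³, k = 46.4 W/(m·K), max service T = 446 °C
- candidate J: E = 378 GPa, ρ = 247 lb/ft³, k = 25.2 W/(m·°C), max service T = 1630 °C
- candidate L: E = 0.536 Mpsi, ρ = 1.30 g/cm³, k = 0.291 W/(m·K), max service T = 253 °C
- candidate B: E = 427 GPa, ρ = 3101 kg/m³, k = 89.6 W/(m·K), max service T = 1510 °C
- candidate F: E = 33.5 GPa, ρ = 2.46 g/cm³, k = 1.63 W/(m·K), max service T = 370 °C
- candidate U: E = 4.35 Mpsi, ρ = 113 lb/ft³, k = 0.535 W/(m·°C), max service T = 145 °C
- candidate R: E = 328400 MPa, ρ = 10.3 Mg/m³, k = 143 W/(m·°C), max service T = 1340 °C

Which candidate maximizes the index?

candidate B

Screen on constraints: k ≥ 0.413 W/(m·K); max service T ≥ 408 °C. Survivors: candidate D, candidate J, candidate B, candidate R.
Convert each candidate to consistent units, then evaluate M:
  candidate D: E = 204.1 GPa, ρ = 7849 kg/m³
  candidate J: E = 378.0 GPa, ρ = 3957 kg/m³
  candidate B: E = 427.0 GPa, ρ = 3101 kg/m³
  candidate R: E = 328.4 GPa, ρ = 10300 kg/m³
  candidate B: M = 138 MN·m/kg
  candidate J: M = 95.5 MN·m/kg
  candidate R: M = 31.9 MN·m/kg
  candidate D: M = 26.0 MN·m/kg
Candidate B has the largest M.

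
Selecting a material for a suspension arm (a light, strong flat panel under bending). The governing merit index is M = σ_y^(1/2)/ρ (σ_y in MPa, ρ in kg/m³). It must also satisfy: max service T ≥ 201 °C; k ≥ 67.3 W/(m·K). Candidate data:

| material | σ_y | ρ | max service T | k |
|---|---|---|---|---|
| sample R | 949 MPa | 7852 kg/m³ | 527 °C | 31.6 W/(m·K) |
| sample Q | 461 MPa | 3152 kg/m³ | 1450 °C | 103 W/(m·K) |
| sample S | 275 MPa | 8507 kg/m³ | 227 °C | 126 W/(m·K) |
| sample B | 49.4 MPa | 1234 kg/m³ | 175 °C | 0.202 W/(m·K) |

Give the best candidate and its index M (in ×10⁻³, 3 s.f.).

Screen on constraints: max service T ≥ 201 °C; k ≥ 67.3 W/(m·K). Survivors: sample Q, sample S.
Per-candidate index values:
  sample Q: M = 6.81×10⁻³
  sample S: M = 1.95×10⁻³
The maximum is for sample Q.

sample Q, M = 6.81×10⁻³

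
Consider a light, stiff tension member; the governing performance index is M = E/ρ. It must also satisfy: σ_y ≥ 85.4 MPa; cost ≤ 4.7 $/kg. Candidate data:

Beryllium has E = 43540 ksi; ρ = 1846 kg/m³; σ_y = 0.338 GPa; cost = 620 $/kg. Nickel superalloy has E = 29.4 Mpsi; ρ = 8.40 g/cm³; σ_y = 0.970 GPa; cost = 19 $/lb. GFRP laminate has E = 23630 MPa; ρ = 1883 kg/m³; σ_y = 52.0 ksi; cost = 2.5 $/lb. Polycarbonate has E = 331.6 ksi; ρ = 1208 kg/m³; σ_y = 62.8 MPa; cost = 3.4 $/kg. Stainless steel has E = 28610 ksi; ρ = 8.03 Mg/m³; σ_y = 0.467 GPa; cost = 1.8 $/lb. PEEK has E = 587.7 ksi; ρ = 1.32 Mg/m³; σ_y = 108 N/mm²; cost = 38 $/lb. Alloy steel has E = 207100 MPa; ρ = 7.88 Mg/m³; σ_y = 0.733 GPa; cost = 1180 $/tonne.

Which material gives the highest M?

alloy steel

Screen on constraints: σ_y ≥ 85.4 MPa; cost ≤ 4.7 $/kg. Survivors: stainless steel, alloy steel.
Convert each candidate to consistent units, then evaluate M:
  stainless steel: E = 197.3 GPa, ρ = 8030 kg/m³
  alloy steel: E = 207.1 GPa, ρ = 7880 kg/m³
  alloy steel: M = 26.3 MN·m/kg
  stainless steel: M = 24.6 MN·m/kg
Alloy steel has the largest M.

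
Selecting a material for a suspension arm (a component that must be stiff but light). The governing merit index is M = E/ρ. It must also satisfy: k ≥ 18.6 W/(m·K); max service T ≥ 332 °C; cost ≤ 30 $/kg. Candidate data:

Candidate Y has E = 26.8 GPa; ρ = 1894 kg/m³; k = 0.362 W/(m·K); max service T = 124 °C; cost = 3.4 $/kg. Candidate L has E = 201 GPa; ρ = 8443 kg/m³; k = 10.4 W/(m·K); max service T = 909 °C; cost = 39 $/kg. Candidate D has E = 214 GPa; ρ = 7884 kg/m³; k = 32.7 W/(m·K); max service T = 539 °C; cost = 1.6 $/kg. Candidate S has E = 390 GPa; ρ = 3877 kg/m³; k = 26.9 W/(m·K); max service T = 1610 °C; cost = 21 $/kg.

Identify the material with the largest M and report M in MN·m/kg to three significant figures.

Screen on constraints: k ≥ 18.6 W/(m·K); max service T ≥ 332 °C; cost ≤ 30 $/kg. Survivors: candidate D, candidate S.
Evaluate M for each candidate:
  candidate S: M = 101 MN·m/kg
  candidate D: M = 27.1 MN·m/kg
Candidate S has the largest M.

candidate S, M = 101 MN·m/kg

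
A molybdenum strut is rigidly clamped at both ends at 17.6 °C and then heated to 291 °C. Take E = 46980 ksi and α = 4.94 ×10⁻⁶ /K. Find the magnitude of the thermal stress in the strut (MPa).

437 MPa

E = 46980 ksi = 323.9 GPa.
ΔT = 273.4 K. Constrained thermal stress σ = E·α·ΔT = 323.9×10³ MPa × 4.94×10⁻⁶ × 273.4 = 437 MPa (compressive).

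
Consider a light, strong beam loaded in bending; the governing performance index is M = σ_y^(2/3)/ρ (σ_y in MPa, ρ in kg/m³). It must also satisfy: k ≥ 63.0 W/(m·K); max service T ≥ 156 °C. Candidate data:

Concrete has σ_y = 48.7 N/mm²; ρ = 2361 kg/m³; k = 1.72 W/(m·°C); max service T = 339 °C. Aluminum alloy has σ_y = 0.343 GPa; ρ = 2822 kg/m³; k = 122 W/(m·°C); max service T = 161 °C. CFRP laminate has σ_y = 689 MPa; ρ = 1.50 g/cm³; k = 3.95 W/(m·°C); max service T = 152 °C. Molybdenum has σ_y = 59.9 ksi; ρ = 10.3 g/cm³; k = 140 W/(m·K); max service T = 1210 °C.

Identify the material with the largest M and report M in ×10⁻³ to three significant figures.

aluminum alloy, M = 17.4×10⁻³

Screen on constraints: k ≥ 63.0 W/(m·K); max service T ≥ 156 °C. Survivors: aluminum alloy, molybdenum.
Normalizing units and computing the index:
  aluminum alloy: σ_y = 343.0 MPa, ρ = 2822 kg/m³
  molybdenum: σ_y = 413.0 MPa, ρ = 10300 kg/m³
  aluminum alloy: M = 17.4×10⁻³
  molybdenum: M = 5.38×10⁻³
Aluminum alloy has the largest M.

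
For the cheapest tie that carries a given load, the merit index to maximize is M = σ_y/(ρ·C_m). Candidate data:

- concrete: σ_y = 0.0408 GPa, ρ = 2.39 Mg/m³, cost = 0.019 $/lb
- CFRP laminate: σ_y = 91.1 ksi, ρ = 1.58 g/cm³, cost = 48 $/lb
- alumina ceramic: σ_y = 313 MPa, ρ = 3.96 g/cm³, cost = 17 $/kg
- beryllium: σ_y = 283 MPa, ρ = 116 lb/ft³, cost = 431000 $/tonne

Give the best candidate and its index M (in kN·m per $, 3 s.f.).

concrete, M = 408 kN·m per $

Putting every candidate on a common basis:
  concrete: σ_y = 40.80 MPa, ρ = 2390 kg/m³, cost = 0.04189 $/kg
  CFRP laminate: σ_y = 628.1 MPa, ρ = 1580 kg/m³, cost = 105.8 $/kg
  alumina ceramic: σ_y = 313.0 MPa, ρ = 3960 kg/m³, cost = 17.00 $/kg
  beryllium: σ_y = 283.0 MPa, ρ = 1858 kg/m³, cost = 431.0 $/kg
  concrete: M = 408 kN·m per $
  alumina ceramic: M = 4.65 kN·m per $
  CFRP laminate: M = 3.76 kN·m per $
  beryllium: M = 0.353 kN·m per $
Highest index: concrete.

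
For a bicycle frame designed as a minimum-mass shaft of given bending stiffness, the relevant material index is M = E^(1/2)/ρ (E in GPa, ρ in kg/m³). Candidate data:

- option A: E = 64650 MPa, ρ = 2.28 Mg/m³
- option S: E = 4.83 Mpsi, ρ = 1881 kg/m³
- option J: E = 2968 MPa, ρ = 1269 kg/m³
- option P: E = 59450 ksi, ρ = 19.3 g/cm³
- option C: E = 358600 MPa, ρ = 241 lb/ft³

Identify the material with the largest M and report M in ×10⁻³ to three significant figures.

option C, M = 4.91×10⁻³

Convert each candidate to consistent units, then evaluate M:
  option A: E = 64.65 GPa, ρ = 2280 kg/m³
  option S: E = 33.30 GPa, ρ = 1881 kg/m³
  option J: E = 2.968 GPa, ρ = 1269 kg/m³
  option P: E = 409.9 GPa, ρ = 19300 kg/m³
  option C: E = 358.6 GPa, ρ = 3860 kg/m³
  option C: M = 4.91×10⁻³
  option A: M = 3.53×10⁻³
  option S: M = 3.07×10⁻³
  option J: M = 1.36×10⁻³
  option P: M = 1.05×10⁻³
Highest index: option C.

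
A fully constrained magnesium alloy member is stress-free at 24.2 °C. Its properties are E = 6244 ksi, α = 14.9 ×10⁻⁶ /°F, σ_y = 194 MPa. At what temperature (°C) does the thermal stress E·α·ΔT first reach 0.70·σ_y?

E = 6244 ksi = 43.05 GPa.
α = 14.9×10⁻⁶/°F × 9/5 = 26.8×10⁻⁶/K.
E·α·ΔT = 135.8 MPa ⇒ ΔT = 135.8 / (43.05×10³ × 26.8×10⁻⁶) = 117.6 K.
T = 24.2 + 117.6 = 141.8 °C.

142 °C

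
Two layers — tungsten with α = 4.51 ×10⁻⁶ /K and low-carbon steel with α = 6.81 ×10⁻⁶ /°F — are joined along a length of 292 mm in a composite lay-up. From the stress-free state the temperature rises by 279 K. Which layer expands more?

low-carbon steel

low-carbon steel: α = 6.81×10⁻⁶/°F × 9/5 = 12.3×10⁻⁶/K.
α(tungsten) = 4.51×10⁻⁶/K vs α(low-carbon steel) = 12.3×10⁻⁶/K.
Higher α expands more for the same ΔT: low-carbon steel.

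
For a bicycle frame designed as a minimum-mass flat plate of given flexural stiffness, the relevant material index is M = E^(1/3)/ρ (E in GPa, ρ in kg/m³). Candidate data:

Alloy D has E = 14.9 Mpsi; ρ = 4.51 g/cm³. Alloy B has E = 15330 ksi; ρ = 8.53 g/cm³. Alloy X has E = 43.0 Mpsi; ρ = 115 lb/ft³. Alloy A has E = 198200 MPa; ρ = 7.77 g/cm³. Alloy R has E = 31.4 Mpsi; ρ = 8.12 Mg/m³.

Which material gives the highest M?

Putting every candidate on a common basis:
  alloy D: E = 102.7 GPa, ρ = 4510 kg/m³
  alloy B: E = 105.7 GPa, ρ = 8530 kg/m³
  alloy X: E = 296.5 GPa, ρ = 1842 kg/m³
  alloy A: E = 198.2 GPa, ρ = 7770 kg/m³
  alloy R: E = 216.5 GPa, ρ = 8120 kg/m³
  alloy X: M = 3.62×10⁻³
  alloy D: M = 1.04×10⁻³
  alloy A: M = 0.750×10⁻³
  alloy R: M = 0.739×10⁻³
  alloy B: M = 0.554×10⁻³
Highest index: alloy X.

alloy X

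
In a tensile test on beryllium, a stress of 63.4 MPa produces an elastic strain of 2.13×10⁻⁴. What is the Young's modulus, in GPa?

E = σ/ε = 63.4 MPa / 2.13×10⁻⁴ = 297700 MPa = 298 GPa.

298 GPa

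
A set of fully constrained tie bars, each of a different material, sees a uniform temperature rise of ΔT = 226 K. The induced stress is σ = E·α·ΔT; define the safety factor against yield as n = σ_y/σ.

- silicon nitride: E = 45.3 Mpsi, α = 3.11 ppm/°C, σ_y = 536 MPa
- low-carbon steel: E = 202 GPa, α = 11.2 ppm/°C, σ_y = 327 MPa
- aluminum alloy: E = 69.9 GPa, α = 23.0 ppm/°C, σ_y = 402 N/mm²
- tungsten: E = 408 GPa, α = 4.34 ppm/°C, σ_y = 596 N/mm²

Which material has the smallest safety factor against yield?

Per material, after unit conversion:
  silicon nitride: E = 312.3, α = 3.11, σ_y = 536.0 → σ = 220 MPa, n = 2.44
  low-carbon steel: E = 202.0, α = 11.2, σ_y = 327.0 → σ = 511 MPa, n = 0.640
  aluminum alloy: E = 69.90, α = 23.0, σ_y = 402.0 → σ = 363 MPa, n = 1.11
  tungsten: E = 408.0, α = 4.34, σ_y = 596.0 → σ = 400 MPa, n = 1.49
Low-carbon steel has the lowest safety factor, n = 0.640.

low-carbon steel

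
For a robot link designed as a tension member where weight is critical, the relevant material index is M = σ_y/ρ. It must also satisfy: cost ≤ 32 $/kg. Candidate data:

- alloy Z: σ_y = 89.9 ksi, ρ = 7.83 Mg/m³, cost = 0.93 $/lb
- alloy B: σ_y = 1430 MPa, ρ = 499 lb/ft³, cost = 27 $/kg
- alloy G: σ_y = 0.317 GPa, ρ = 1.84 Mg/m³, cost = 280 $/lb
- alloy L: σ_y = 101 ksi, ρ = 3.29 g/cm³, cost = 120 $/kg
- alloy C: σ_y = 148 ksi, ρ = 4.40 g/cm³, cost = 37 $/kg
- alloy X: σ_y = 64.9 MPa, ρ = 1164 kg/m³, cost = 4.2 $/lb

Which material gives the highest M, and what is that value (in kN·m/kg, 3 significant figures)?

Screen on constraints: cost ≤ 32 $/kg. Survivors: alloy Z, alloy B, alloy X.
Putting every candidate on a common basis:
  alloy Z: σ_y = 619.8 MPa, ρ = 7830 kg/m³
  alloy B: σ_y = 1430 MPa, ρ = 7993 kg/m³
  alloy X: σ_y = 64.90 MPa, ρ = 1164 kg/m³
  alloy B: M = 179 kN·m/kg
  alloy Z: M = 79.2 kN·m/kg
  alloy X: M = 55.8 kN·m/kg
The maximum is for alloy B.

alloy B, M = 179 kN·m/kg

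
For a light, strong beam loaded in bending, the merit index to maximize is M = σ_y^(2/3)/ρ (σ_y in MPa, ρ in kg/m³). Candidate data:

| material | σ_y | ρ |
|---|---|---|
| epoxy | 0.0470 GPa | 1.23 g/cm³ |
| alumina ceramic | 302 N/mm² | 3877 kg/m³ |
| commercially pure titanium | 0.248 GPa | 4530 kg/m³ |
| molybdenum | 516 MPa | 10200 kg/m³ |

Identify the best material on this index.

Convert each candidate to consistent units, then evaluate M:
  epoxy: σ_y = 47.00 MPa, ρ = 1230 kg/m³
  alumina ceramic: σ_y = 302.0 MPa, ρ = 3877 kg/m³
  commercially pure titanium: σ_y = 248.0 MPa, ρ = 4530 kg/m³
  molybdenum: σ_y = 516.0 MPa, ρ = 10200 kg/m³
  alumina ceramic: M = 11.6×10⁻³
  epoxy: M = 10.6×10⁻³
  commercially pure titanium: M = 8.71×10⁻³
  molybdenum: M = 6.31×10⁻³
Alumina ceramic has the largest M.

alumina ceramic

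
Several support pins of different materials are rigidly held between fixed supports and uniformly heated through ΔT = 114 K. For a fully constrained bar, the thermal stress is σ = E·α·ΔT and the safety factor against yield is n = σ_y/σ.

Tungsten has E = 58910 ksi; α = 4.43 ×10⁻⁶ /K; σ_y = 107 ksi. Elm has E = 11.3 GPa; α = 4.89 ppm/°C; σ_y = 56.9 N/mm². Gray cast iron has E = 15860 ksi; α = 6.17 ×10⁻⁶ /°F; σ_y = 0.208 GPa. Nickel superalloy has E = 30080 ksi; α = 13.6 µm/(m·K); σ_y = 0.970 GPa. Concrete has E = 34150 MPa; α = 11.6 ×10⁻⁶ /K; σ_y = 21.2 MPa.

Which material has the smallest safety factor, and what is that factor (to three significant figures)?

Per material, after unit conversion:
  tungsten: E = 406.2, α = 4.43, σ_y = 737.7 → σ = 205 MPa, n = 3.60
  elm: E = 11.30, α = 4.89, σ_y = 56.90 → σ = 6.30 MPa, n = 9.03
  gray cast iron: E = 109.4, α = 11.1, σ_y = 208.0 → σ = 138 MPa, n = 1.50
  nickel superalloy: E = 207.4, α = 13.6, σ_y = 970.0 → σ = 322 MPa, n = 3.02
  concrete: E = 34.15, α = 11.6, σ_y = 21.20 → σ = 45.2 MPa, n = 0.469
The minimum is concrete at n = 0.469.

concrete, n = 0.469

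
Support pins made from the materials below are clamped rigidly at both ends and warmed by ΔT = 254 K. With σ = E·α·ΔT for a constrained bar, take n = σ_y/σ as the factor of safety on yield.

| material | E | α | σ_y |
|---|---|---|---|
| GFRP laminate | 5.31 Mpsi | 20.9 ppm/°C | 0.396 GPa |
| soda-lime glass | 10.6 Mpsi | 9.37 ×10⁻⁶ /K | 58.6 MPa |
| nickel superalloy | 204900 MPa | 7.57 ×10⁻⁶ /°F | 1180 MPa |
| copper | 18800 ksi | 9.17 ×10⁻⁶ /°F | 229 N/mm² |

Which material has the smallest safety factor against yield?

soda-lime glass

Per material, after unit conversion:
  GFRP laminate: E = 36.61, α = 20.9, σ_y = 396.0 → σ = 194 MPa, n = 2.04
  soda-lime glass: E = 73.08, α = 9.37, σ_y = 58.60 → σ = 174 MPa, n = 0.337
  nickel superalloy: E = 204.9, α = 13.6, σ_y = 1180 → σ = 709 MPa, n = 1.66
  copper: E = 129.6, α = 16.5, σ_y = 229.0 → σ = 543 MPa, n = 0.421
Smallest n: soda-lime glass with n = 0.337.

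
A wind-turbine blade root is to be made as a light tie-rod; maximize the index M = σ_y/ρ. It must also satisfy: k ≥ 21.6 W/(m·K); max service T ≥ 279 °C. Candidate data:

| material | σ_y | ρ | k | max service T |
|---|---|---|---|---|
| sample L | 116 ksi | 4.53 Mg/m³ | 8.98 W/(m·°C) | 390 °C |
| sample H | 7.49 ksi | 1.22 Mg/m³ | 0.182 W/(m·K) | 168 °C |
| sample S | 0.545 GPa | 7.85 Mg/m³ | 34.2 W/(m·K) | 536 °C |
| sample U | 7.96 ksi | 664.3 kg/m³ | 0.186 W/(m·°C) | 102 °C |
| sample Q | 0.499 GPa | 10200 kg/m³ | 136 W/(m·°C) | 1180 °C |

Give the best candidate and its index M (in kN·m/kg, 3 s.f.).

sample S, M = 69.4 kN·m/kg

Screen on constraints: k ≥ 21.6 W/(m·K); max service T ≥ 279 °C. Survivors: sample S, sample Q.
In SI units:
  sample S: σ_y = 545.0 MPa, ρ = 7850 kg/m³
  sample Q: σ_y = 499.0 MPa, ρ = 10200 kg/m³
  sample S: M = 69.4 kN·m/kg
  sample Q: M = 48.9 kN·m/kg
Sample S has the largest M.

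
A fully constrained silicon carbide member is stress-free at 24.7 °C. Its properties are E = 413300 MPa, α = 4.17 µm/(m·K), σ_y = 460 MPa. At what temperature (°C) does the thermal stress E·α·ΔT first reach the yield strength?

292 °C

E = 413300 MPa = 413.3 GPa.
E·α·ΔT = 460.0 MPa ⇒ ΔT = 460.0 / (413.3×10³ × 4.17×10⁻⁶) = 266.9 K.
T = 24.7 + 266.9 = 291.6 °C.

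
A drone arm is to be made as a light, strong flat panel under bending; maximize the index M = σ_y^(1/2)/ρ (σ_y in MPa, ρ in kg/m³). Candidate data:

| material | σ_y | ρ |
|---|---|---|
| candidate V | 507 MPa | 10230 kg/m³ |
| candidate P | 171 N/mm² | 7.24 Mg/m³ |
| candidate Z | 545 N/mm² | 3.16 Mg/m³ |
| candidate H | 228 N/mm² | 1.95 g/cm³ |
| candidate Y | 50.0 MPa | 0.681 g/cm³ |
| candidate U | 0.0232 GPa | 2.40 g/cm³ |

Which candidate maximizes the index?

In SI units:
  candidate V: σ_y = 507.0 MPa, ρ = 10230 kg/m³
  candidate P: σ_y = 171.0 MPa, ρ = 7240 kg/m³
  candidate Z: σ_y = 545.0 MPa, ρ = 3160 kg/m³
  candidate H: σ_y = 228.0 MPa, ρ = 1950 kg/m³
  candidate Y: σ_y = 50.00 MPa, ρ = 681.0 kg/m³
  candidate U: σ_y = 23.20 MPa, ρ = 2400 kg/m³
  candidate Y: M = 10.4×10⁻³
  candidate H: M = 7.74×10⁻³
  candidate Z: M = 7.39×10⁻³
  candidate V: M = 2.20×10⁻³
  candidate U: M = 2.01×10⁻³
  candidate P: M = 1.81×10⁻³
Candidate Y has the largest M.

candidate Y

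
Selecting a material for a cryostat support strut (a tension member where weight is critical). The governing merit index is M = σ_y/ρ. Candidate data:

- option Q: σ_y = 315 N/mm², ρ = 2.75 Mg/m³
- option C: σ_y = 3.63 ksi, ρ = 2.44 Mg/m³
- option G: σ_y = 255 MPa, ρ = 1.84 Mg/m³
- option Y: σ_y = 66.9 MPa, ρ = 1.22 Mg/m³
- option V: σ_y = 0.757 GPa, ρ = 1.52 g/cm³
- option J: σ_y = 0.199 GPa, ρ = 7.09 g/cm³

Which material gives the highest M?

Normalizing units and computing the index:
  option Q: σ_y = 315.0 MPa, ρ = 2750 kg/m³
  option C: σ_y = 25.03 MPa, ρ = 2440 kg/m³
  option G: σ_y = 255.0 MPa, ρ = 1840 kg/m³
  option Y: σ_y = 66.90 MPa, ρ = 1220 kg/m³
  option V: σ_y = 757.0 MPa, ρ = 1520 kg/m³
  option J: σ_y = 199.0 MPa, ρ = 7090 kg/m³
  option V: M = 498 kN·m/kg
  option G: M = 139 kN·m/kg
  option Q: M = 115 kN·m/kg
  option Y: M = 54.8 kN·m/kg
  option J: M = 28.1 kN·m/kg
  option C: M = 10.3 kN·m/kg
The maximum is for option V.

option V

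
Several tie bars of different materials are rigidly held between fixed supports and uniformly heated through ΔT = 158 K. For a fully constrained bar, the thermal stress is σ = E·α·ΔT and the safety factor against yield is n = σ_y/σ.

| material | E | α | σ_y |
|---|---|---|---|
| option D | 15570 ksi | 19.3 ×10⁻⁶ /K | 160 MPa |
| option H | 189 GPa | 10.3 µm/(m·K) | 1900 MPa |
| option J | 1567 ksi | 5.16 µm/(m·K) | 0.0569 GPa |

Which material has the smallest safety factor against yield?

option D

With everything in SI (GPa, ×10⁻⁶/K, MPa):
  option D: E = 107.4, α = 19.3, σ_y = 160.0 → σ = 327 MPa, n = 0.489
  option H: E = 189.0, α = 10.3, σ_y = 1900 → σ = 308 MPa, n = 6.18
  option J: E = 10.80, α = 5.16, σ_y = 56.90 → σ = 8.81 MPa, n = 6.46
Option D has the lowest safety factor, n = 0.489.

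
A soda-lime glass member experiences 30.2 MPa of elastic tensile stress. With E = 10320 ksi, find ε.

E = 10320 ksi = 71.15 GPa = 71150 MPa.
ε = σ/E = 30.2 / 71150 = 4.24×10⁻⁴.

4.24×10⁻⁴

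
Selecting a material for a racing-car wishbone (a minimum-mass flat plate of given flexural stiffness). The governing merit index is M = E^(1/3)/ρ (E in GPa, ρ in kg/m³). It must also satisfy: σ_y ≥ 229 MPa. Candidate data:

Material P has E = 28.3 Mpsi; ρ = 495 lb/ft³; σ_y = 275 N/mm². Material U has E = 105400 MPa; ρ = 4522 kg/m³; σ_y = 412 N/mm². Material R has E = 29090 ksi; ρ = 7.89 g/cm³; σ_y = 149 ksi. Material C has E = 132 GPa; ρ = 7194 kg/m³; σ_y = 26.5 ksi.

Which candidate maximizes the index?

material U

Screen on constraints: σ_y ≥ 229 MPa. Survivors: material P, material U, material R.
Normalizing units and computing the index:
  material P: E = 195.1 GPa, ρ = 7929 kg/m³
  material U: E = 105.4 GPa, ρ = 4522 kg/m³
  material R: E = 200.6 GPa, ρ = 7890 kg/m³
  material U: M = 1.04×10⁻³
  material R: M = 0.742×10⁻³
  material P: M = 0.731×10⁻³
The maximum is for material U.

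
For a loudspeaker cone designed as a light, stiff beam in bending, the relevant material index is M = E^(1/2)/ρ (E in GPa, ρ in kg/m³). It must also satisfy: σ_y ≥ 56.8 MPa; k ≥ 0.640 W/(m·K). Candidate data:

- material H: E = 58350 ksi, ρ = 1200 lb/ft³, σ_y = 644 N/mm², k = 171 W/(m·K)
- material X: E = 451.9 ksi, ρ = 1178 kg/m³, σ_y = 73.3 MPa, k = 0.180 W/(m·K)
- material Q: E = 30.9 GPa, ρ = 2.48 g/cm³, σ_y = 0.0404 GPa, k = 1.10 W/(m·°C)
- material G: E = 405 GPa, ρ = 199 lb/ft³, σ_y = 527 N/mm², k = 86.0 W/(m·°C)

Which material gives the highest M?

material G

Screen on constraints: σ_y ≥ 56.8 MPa; k ≥ 0.640 W/(m·K). Survivors: material H, material G.
After converting to SI:
  material H: E = 402.3 GPa, ρ = 19220 kg/m³
  material G: E = 405.0 GPa, ρ = 3188 kg/m³
  material G: M = 6.31×10⁻³
  material H: M = 1.04×10⁻³
Highest index: material G.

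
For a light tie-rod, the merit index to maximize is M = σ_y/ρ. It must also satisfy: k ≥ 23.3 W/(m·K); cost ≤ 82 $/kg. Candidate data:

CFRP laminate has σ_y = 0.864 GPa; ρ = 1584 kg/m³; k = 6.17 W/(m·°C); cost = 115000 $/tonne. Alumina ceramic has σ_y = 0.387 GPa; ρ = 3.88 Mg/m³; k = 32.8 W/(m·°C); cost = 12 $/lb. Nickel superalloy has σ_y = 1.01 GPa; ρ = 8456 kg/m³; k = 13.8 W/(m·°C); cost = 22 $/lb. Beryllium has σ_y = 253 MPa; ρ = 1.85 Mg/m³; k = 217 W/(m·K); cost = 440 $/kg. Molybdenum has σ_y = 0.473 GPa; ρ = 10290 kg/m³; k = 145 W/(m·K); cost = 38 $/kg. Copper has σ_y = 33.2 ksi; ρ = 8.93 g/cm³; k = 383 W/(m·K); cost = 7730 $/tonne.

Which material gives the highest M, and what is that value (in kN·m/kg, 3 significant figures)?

Screen on constraints: k ≥ 23.3 W/(m·K); cost ≤ 82 $/kg. Survivors: alumina ceramic, molybdenum, copper.
After converting to SI:
  alumina ceramic: σ_y = 387.0 MPa, ρ = 3880 kg/m³
  molybdenum: σ_y = 473.0 MPa, ρ = 10290 kg/m³
  copper: σ_y = 228.9 MPa, ρ = 8930 kg/m³
  alumina ceramic: M = 99.7 kN·m/kg
  molybdenum: M = 46.0 kN·m/kg
  copper: M = 25.6 kN·m/kg
Alumina ceramic has the largest M.

alumina ceramic, M = 99.7 kN·m/kg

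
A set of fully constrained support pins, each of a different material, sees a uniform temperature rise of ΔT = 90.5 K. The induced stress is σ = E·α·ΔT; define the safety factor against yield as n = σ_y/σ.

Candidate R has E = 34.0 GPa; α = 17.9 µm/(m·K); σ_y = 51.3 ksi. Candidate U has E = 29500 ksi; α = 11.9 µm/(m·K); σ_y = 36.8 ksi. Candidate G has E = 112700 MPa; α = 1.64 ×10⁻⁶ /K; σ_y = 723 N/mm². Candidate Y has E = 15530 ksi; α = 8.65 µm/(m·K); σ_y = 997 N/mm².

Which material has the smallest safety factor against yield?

With everything in SI (GPa, ×10⁻⁶/K, MPa):
  candidate R: E = 34.00, α = 17.9, σ_y = 353.7 → σ = 55.1 MPa, n = 6.42
  candidate U: E = 203.4, α = 11.9, σ_y = 253.7 → σ = 219 MPa, n = 1.16
  candidate G: E = 112.7, α = 1.64, σ_y = 723.0 → σ = 16.7 MPa, n = 43.2
  candidate Y: E = 107.1, α = 8.65, σ_y = 997.0 → σ = 83.8 MPa, n = 11.9
Candidate U has the lowest safety factor, n = 1.16.

candidate U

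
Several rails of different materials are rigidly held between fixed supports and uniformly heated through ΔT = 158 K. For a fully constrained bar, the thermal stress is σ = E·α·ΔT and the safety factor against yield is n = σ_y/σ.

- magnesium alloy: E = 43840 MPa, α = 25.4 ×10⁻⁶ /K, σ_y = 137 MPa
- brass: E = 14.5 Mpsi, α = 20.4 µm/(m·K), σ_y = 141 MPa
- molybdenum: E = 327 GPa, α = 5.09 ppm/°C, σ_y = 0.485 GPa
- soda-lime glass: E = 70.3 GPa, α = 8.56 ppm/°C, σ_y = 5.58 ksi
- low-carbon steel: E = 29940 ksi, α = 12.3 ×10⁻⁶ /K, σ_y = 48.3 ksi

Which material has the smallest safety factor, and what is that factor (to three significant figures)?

Converting E to GPa, α to ×10⁻⁶/K, σ_y to MPa, then σ and n for each:
  magnesium alloy: E = 43.84, α = 25.4, σ_y = 137.0 → σ = 176 MPa, n = 0.779
  brass: E = 99.97, α = 20.4, σ_y = 141.0 → σ = 322 MPa, n = 0.438
  molybdenum: E = 327.0, α = 5.09, σ_y = 485.0 → σ = 263 MPa, n = 1.84
  soda-lime glass: E = 70.30, α = 8.56, σ_y = 38.47 → σ = 95.1 MPa, n = 0.405
  low-carbon steel: E = 206.4, α = 12.3, σ_y = 333.0 → σ = 401 MPa, n = 0.830
Soda-lime glass has the lowest safety factor, n = 0.405.

soda-lime glass, n = 0.405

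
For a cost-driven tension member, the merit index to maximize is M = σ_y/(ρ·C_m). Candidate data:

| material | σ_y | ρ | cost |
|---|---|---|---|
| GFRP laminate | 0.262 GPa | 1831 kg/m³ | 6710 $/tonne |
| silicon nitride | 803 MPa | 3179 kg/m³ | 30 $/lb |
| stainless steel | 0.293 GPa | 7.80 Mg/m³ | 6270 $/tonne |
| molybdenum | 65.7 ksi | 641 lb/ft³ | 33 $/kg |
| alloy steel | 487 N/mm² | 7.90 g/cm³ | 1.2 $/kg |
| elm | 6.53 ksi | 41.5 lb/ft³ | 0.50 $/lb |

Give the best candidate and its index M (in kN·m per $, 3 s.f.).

elm, M = 61.4 kN·m per $

Convert each candidate to consistent units, then evaluate M:
  GFRP laminate: σ_y = 262.0 MPa, ρ = 1831 kg/m³, cost = 6.710 $/kg
  silicon nitride: σ_y = 803.0 MPa, ρ = 3179 kg/m³, cost = 66.14 $/kg
  stainless steel: σ_y = 293.0 MPa, ρ = 7800 kg/m³, cost = 6.270 $/kg
  molybdenum: σ_y = 453.0 MPa, ρ = 10270 kg/m³, cost = 33.00 $/kg
  alloy steel: σ_y = 487.0 MPa, ρ = 7900 kg/m³, cost = 1.200 $/kg
  elm: σ_y = 45.02 MPa, ρ = 664.8 kg/m³, cost = 1.102 $/kg
  elm: M = 61.4 kN·m per $
  alloy steel: M = 51.4 kN·m per $
  GFRP laminate: M = 21.3 kN·m per $
  stainless steel: M = 5.99 kN·m per $
  silicon nitride: M = 3.82 kN·m per $
  molybdenum: M = 1.34 kN·m per $
The maximum is for elm.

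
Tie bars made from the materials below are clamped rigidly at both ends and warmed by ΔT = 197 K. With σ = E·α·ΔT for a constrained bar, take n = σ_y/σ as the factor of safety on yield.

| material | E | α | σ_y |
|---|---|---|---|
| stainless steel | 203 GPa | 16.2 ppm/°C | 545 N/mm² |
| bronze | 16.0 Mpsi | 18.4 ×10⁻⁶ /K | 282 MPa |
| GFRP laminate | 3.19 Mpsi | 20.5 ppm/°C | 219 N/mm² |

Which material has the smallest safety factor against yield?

bronze

With everything in SI (GPa, ×10⁻⁶/K, MPa):
  stainless steel: E = 203.0, α = 16.2, σ_y = 545.0 → σ = 648 MPa, n = 0.841
  bronze: E = 110.3, α = 18.4, σ_y = 282.0 → σ = 400 MPa, n = 0.705
  GFRP laminate: E = 21.99, α = 20.5, σ_y = 219.0 → σ = 88.8 MPa, n = 2.47
The minimum is bronze at n = 0.705.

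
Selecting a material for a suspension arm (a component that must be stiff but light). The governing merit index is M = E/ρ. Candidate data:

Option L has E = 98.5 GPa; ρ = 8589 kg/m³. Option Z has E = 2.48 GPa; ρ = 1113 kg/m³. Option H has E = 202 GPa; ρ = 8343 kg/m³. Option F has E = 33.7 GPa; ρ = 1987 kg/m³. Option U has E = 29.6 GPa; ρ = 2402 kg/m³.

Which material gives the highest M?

option H

Computing M directly (units already consistent):
  option H: M = 24.2 MN·m/kg
  option F: M = 17.0 MN·m/kg
  option U: M = 12.3 MN·m/kg
  option L: M = 11.5 MN·m/kg
  option Z: M = 2.23 MN·m/kg
The maximum is for option H.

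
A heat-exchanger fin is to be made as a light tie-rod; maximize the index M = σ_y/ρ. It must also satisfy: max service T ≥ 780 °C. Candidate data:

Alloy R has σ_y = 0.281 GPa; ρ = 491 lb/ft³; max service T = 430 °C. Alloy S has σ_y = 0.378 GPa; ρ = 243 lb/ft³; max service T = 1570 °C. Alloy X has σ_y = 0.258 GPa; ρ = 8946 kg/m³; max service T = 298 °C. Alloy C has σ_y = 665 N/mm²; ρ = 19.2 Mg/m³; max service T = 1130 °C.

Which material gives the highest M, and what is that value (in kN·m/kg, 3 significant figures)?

Screen on constraints: max service T ≥ 780 °C. Survivors: alloy S, alloy C.
Normalizing units and computing the index:
  alloy S: σ_y = 378.0 MPa, ρ = 3892 kg/m³
  alloy C: σ_y = 665.0 MPa, ρ = 19200 kg/m³
  alloy S: M = 97.1 kN·m/kg
  alloy C: M = 34.6 kN·m/kg
Highest index: alloy S.

alloy S, M = 97.1 kN·m/kg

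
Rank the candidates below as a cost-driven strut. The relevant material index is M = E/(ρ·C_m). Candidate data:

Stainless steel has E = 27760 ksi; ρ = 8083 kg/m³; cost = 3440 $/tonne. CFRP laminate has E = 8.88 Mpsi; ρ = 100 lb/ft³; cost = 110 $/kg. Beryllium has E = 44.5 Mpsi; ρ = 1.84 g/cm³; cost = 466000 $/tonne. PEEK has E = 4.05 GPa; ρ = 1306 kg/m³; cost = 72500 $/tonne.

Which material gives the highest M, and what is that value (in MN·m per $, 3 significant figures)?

stainless steel, M = 6.88 MN·m per $

In SI units:
  stainless steel: E = 191.4 GPa, ρ = 8083 kg/m³, cost = 3.440 $/kg
  CFRP laminate: E = 61.23 GPa, ρ = 1602 kg/m³, cost = 110.0 $/kg
  beryllium: E = 306.8 GPa, ρ = 1840 kg/m³, cost = 466.0 $/kg
  PEEK: E = 4.050 GPa, ρ = 1306 kg/m³, cost = 72.50 $/kg
  stainless steel: M = 6.88 MN·m per $
  beryllium: M = 0.358 MN·m per $
  CFRP laminate: M = 0.347 MN·m per $
  PEEK: M = 0.0428 MN·m per $
The maximum is for stainless steel.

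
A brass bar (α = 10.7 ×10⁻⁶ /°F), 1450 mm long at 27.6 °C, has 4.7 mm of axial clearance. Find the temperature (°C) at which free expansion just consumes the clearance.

196 °C

α = 10.7×10⁻⁶/°F × 9/5 = 19.3×10⁻⁶/K.
α·L₀·ΔT = 4.7 mm ⇒ ΔT = 4.7 / (19.3×10⁻⁶ × 1450.0) = 168.3 K.
T = 27.6 + 168.3 = 195.9 °C.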